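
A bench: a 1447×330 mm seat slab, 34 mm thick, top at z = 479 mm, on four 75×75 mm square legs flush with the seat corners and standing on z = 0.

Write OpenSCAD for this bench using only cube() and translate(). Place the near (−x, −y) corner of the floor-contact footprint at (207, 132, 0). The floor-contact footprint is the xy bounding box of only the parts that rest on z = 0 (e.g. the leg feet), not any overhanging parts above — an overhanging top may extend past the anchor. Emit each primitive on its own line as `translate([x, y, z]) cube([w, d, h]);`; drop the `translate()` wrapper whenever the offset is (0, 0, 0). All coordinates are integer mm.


translate([207, 132, 445]) cube([1447, 330, 34]);
translate([207, 132, 0]) cube([75, 75, 445]);
translate([207, 387, 0]) cube([75, 75, 445]);
translate([1579, 132, 0]) cube([75, 75, 445]);
translate([1579, 387, 0]) cube([75, 75, 445]);


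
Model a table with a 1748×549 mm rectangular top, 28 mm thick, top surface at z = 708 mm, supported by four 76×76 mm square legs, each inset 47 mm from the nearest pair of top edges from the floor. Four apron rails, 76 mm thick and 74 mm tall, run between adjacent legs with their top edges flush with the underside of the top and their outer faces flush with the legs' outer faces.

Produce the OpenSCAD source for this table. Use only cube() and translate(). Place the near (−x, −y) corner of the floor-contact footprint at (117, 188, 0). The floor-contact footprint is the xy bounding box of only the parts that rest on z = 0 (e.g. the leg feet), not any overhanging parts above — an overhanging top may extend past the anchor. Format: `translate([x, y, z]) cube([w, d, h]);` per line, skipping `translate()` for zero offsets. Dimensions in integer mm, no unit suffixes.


translate([70, 141, 680]) cube([1748, 549, 28]);
translate([117, 188, 0]) cube([76, 76, 680]);
translate([1695, 188, 0]) cube([76, 76, 680]);
translate([117, 567, 0]) cube([76, 76, 680]);
translate([1695, 567, 0]) cube([76, 76, 680]);
translate([193, 188, 606]) cube([1502, 76, 74]);
translate([193, 567, 606]) cube([1502, 76, 74]);
translate([117, 264, 606]) cube([76, 303, 74]);
translate([1695, 264, 606]) cube([76, 303, 74]);


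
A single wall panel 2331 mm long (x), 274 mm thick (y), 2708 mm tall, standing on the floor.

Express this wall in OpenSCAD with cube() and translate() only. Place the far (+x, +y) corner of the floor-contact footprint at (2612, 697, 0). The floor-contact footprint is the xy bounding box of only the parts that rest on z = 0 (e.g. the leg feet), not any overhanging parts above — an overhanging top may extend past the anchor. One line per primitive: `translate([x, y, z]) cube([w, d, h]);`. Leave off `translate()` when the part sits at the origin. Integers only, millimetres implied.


translate([281, 423, 0]) cube([2331, 274, 2708]);


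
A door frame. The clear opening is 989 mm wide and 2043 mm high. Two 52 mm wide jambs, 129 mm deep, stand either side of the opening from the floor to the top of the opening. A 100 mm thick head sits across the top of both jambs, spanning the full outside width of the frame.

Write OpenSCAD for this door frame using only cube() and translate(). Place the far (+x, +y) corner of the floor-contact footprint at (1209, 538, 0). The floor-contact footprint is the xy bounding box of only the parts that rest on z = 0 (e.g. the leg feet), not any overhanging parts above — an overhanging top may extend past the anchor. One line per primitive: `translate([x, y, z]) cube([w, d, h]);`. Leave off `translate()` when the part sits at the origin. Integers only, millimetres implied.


translate([116, 409, 0]) cube([52, 129, 2043]);
translate([1157, 409, 0]) cube([52, 129, 2043]);
translate([116, 409, 2043]) cube([1093, 129, 100]);


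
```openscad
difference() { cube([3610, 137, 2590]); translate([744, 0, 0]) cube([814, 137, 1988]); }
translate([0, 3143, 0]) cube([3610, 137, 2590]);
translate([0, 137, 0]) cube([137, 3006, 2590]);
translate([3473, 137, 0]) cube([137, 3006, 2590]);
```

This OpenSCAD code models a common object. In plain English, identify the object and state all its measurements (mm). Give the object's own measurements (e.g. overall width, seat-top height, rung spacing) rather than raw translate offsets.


A single room: four walls, each 2590 mm tall and 137 mm thick, enclosing an outside footprint 3610×3280 mm (x × y), no floor or roof. The front and back walls (−y and +y sides) run the full x-width; the side walls fit between their inner faces. A door opening 814 mm wide and 1988 mm tall is cut through the front wall from the floor up, its −x edge 744 mm from the wall's −x end.


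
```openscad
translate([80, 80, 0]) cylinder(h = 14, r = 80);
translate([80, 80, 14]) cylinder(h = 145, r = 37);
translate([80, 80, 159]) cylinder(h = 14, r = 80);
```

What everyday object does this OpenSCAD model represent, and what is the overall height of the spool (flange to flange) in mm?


A spool. The overall height is 173 mm.

Three coaxial cylinders, large–small–large — a spool. Two 14 mm flanges and a 145 mm core give 14 + 145 + 14 = 173 mm.


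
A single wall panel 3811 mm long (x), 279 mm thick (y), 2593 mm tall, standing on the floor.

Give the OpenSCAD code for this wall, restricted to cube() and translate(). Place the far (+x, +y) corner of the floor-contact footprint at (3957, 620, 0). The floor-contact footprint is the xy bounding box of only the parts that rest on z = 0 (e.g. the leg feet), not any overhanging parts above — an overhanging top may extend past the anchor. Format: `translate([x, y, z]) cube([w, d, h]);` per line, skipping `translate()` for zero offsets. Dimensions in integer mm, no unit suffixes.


translate([146, 341, 0]) cube([3811, 279, 2593]);


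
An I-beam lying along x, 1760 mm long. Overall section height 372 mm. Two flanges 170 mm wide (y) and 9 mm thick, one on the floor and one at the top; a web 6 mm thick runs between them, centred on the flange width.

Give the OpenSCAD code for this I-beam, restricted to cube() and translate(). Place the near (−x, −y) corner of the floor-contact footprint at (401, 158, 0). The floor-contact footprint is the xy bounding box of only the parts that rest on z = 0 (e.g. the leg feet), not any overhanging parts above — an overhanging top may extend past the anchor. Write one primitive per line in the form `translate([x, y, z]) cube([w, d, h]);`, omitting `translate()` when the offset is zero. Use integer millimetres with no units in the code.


translate([401, 158, 0]) cube([1760, 170, 9]);
translate([401, 240, 9]) cube([1760, 6, 354]);
translate([401, 158, 363]) cube([1760, 170, 9]);


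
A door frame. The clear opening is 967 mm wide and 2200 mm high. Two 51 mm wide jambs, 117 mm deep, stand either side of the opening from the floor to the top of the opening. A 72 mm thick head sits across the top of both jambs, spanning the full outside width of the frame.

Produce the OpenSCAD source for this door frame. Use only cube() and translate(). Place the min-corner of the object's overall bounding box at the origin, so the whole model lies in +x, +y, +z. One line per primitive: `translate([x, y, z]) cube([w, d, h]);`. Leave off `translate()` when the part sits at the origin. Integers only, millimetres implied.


cube([51, 117, 2200]);
translate([1018, 0, 0]) cube([51, 117, 2200]);
translate([0, 0, 2200]) cube([1069, 117, 72]);


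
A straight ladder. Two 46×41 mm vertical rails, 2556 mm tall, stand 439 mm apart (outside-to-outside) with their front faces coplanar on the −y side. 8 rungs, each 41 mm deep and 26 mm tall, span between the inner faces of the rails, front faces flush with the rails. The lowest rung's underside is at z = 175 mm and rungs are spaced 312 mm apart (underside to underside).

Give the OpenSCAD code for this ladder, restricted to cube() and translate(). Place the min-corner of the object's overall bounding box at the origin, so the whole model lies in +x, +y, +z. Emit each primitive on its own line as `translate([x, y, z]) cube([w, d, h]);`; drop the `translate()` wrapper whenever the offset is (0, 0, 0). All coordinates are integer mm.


cube([46, 41, 2556]);
translate([393, 0, 0]) cube([46, 41, 2556]);
translate([46, 0, 175]) cube([347, 41, 26]);
translate([46, 0, 487]) cube([347, 41, 26]);
translate([46, 0, 799]) cube([347, 41, 26]);
translate([46, 0, 1111]) cube([347, 41, 26]);
translate([46, 0, 1423]) cube([347, 41, 26]);
translate([46, 0, 1735]) cube([347, 41, 26]);
translate([46, 0, 2047]) cube([347, 41, 26]);
translate([46, 0, 2359]) cube([347, 41, 26]);


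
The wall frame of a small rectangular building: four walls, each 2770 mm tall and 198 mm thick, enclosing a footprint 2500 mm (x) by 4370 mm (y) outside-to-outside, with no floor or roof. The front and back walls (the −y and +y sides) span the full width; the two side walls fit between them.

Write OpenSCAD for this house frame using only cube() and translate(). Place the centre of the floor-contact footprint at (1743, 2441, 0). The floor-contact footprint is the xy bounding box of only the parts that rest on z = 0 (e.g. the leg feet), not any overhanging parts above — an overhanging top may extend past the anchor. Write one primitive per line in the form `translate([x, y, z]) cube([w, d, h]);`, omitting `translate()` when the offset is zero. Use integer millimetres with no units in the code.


translate([493, 256, 0]) cube([2500, 198, 2770]);
translate([493, 4428, 0]) cube([2500, 198, 2770]);
translate([493, 454, 0]) cube([198, 3974, 2770]);
translate([2795, 454, 0]) cube([198, 3974, 2770]);


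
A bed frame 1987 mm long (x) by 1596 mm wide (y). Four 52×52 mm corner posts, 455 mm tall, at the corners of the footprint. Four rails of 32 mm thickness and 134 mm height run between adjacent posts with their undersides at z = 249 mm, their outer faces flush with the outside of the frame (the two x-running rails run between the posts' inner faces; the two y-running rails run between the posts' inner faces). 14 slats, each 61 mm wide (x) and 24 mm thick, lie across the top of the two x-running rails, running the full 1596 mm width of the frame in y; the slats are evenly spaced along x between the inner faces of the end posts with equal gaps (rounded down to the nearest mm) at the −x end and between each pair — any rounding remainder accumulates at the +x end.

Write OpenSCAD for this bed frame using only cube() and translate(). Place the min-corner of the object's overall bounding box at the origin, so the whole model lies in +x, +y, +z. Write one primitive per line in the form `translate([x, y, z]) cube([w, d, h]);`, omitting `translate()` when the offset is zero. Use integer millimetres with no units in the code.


cube([52, 52, 455]);
translate([0, 1544, 0]) cube([52, 52, 455]);
translate([1935, 0, 0]) cube([52, 52, 455]);
translate([1935, 1544, 0]) cube([52, 52, 455]);
translate([52, 0, 249]) cube([1883, 32, 134]);
translate([52, 1564, 249]) cube([1883, 32, 134]);
translate([0, 52, 249]) cube([32, 1492, 134]);
translate([1955, 52, 249]) cube([32, 1492, 134]);
translate([120, 0, 383]) cube([61, 1596, 24]);
translate([249, 0, 383]) cube([61, 1596, 24]);
translate([378, 0, 383]) cube([61, 1596, 24]);
translate([507, 0, 383]) cube([61, 1596, 24]);
translate([636, 0, 383]) cube([61, 1596, 24]);
translate([765, 0, 383]) cube([61, 1596, 24]);
translate([894, 0, 383]) cube([61, 1596, 24]);
translate([1023, 0, 383]) cube([61, 1596, 24]);
translate([1152, 0, 383]) cube([61, 1596, 24]);
translate([1281, 0, 383]) cube([61, 1596, 24]);
translate([1410, 0, 383]) cube([61, 1596, 24]);
translate([1539, 0, 383]) cube([61, 1596, 24]);
translate([1668, 0, 383]) cube([61, 1596, 24]);
translate([1797, 0, 383]) cube([61, 1596, 24]);


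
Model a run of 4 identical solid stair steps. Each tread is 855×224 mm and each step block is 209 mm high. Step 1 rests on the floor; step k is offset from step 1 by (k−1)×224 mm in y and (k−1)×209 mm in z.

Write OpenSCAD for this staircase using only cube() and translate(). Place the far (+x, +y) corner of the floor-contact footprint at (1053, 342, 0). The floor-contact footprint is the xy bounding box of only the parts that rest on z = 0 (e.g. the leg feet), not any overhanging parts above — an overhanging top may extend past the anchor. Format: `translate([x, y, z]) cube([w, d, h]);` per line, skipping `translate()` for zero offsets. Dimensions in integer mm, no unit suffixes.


translate([198, 118, 0]) cube([855, 224, 209]);
translate([198, 342, 209]) cube([855, 224, 209]);
translate([198, 566, 418]) cube([855, 224, 209]);
translate([198, 790, 627]) cube([855, 224, 209]);


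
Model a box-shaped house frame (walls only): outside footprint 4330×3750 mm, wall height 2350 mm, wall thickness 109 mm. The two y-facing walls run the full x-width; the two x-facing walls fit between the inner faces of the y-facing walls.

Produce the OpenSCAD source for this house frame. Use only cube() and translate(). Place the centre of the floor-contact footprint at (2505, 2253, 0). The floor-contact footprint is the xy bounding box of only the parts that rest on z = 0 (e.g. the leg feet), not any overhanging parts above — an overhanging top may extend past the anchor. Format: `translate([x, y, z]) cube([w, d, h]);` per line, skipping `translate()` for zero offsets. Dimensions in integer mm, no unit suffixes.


translate([340, 378, 0]) cube([4330, 109, 2350]);
translate([340, 4019, 0]) cube([4330, 109, 2350]);
translate([340, 487, 0]) cube([109, 3532, 2350]);
translate([4561, 487, 0]) cube([109, 3532, 2350]);


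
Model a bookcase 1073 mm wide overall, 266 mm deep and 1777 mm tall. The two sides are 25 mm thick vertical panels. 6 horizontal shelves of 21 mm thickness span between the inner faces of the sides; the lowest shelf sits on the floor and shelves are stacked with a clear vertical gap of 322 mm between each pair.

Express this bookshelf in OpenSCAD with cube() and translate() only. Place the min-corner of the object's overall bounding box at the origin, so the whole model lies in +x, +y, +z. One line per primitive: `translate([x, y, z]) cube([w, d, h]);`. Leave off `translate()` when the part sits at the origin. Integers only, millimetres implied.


cube([25, 266, 1777]);
translate([1048, 0, 0]) cube([25, 266, 1777]);
translate([25, 0, 0]) cube([1023, 266, 21]);
translate([25, 0, 343]) cube([1023, 266, 21]);
translate([25, 0, 686]) cube([1023, 266, 21]);
translate([25, 0, 1029]) cube([1023, 266, 21]);
translate([25, 0, 1372]) cube([1023, 266, 21]);
translate([25, 0, 1715]) cube([1023, 266, 21]);


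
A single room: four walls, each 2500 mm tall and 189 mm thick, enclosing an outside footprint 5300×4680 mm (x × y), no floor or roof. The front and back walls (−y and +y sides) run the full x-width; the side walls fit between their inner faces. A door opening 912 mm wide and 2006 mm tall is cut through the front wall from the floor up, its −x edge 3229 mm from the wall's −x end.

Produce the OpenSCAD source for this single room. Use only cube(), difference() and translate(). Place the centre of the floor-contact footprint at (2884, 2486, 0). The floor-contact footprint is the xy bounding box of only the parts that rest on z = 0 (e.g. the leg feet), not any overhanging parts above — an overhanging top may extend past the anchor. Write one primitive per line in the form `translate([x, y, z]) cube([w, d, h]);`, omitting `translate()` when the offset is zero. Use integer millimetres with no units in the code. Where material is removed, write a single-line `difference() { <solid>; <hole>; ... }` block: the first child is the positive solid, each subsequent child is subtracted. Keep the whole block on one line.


difference() { translate([234, 146, 0]) cube([5300, 189, 2500]); translate([3463, 146, 0]) cube([912, 189, 2006]); }
translate([234, 4637, 0]) cube([5300, 189, 2500]);
translate([234, 335, 0]) cube([189, 4302, 2500]);
translate([5345, 335, 0]) cube([189, 4302, 2500]);


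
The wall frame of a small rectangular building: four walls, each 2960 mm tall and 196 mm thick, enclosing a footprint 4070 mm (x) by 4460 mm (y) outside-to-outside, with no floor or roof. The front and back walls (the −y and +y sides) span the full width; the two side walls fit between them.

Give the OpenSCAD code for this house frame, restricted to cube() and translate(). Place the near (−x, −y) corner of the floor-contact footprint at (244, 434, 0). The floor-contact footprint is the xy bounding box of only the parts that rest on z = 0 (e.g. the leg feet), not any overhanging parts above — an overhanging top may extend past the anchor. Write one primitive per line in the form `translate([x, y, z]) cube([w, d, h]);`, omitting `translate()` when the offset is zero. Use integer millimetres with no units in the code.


translate([244, 434, 0]) cube([4070, 196, 2960]);
translate([244, 4698, 0]) cube([4070, 196, 2960]);
translate([244, 630, 0]) cube([196, 4068, 2960]);
translate([4118, 630, 0]) cube([196, 4068, 2960]);


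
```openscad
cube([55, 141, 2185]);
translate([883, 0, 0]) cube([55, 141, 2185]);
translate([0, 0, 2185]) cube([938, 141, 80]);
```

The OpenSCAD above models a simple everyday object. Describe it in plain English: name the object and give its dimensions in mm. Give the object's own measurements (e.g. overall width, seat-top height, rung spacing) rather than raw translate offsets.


A door frame. The clear opening is 828 mm wide and 2185 mm high. Two 55 mm wide jambs, 141 mm deep, stand either side of the opening from the floor to the top of the opening. A 80 mm thick head sits across the top of both jambs, spanning the full outside width of the frame.


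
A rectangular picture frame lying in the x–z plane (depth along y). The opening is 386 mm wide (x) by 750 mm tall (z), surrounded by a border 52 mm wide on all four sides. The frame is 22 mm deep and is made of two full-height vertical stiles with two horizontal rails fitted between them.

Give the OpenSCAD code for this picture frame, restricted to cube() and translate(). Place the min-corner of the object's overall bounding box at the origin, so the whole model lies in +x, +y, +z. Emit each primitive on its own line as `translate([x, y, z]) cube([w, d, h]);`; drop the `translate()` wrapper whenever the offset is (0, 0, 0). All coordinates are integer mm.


cube([52, 22, 854]);
translate([438, 0, 0]) cube([52, 22, 854]);
translate([52, 0, 0]) cube([386, 22, 52]);
translate([52, 0, 802]) cube([386, 22, 52]);


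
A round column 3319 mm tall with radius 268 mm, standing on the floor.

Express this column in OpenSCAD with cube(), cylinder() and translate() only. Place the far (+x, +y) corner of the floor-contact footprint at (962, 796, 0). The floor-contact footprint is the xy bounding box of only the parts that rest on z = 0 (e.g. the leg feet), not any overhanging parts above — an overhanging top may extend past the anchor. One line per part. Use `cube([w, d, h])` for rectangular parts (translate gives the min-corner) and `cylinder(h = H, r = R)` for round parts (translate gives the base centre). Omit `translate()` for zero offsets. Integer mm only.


translate([694, 528, 0]) cylinder(h = 3319, r = 268);


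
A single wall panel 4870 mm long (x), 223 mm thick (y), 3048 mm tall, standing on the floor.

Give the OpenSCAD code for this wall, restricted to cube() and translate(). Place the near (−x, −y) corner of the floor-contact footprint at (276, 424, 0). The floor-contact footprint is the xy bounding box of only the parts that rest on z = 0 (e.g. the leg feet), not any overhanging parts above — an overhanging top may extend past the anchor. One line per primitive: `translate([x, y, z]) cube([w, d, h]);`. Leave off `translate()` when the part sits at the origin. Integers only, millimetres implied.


translate([276, 424, 0]) cube([4870, 223, 3048]);


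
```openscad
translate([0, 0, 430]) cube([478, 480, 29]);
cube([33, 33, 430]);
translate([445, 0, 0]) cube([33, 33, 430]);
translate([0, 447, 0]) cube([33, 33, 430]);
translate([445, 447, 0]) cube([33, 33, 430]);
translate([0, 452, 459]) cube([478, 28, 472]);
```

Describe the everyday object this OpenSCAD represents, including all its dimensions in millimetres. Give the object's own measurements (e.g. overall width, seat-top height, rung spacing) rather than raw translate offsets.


A chair. The seat is a 478×480×29 mm slab with its top at z = 459 mm, on four 33×33 mm corner legs (flush with the seat edges, standing on z = 0). A flat backrest 28 mm thick, 472 mm tall, spans the full seat width and rises from the seat top along its +y edge, rear face flush with the rear of the seat.


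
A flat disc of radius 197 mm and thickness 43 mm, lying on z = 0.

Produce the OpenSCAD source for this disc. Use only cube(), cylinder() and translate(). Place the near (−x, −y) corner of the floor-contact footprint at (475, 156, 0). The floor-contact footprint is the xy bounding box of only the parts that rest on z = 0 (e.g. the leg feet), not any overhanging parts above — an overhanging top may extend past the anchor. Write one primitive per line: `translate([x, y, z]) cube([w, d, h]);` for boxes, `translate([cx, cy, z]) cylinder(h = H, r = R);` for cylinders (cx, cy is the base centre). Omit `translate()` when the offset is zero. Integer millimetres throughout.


translate([672, 353, 0]) cylinder(h = 43, r = 197);


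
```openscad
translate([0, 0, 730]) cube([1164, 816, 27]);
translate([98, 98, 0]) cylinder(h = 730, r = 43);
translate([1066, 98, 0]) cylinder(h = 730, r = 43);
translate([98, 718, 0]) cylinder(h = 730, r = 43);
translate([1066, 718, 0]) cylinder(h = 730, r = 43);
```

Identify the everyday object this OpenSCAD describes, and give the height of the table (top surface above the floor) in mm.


A table. The table height is 757 mm.

A 1164×816×27 slab sits at z = 730 on four Ø86 mm round legs — a table. The top surface is at 730 + 27 = 757 mm.


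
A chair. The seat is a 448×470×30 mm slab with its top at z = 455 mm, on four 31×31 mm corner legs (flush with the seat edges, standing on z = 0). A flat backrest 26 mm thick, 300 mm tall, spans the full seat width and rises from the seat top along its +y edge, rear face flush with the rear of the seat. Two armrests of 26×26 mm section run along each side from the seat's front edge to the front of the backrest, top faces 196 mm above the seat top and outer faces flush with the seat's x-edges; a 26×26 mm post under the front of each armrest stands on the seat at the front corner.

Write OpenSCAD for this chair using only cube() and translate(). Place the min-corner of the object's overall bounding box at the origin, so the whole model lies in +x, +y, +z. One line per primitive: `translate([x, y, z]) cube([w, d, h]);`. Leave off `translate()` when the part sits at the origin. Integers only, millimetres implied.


translate([0, 0, 425]) cube([448, 470, 30]);
cube([31, 31, 425]);
translate([417, 0, 0]) cube([31, 31, 425]);
translate([0, 439, 0]) cube([31, 31, 425]);
translate([417, 439, 0]) cube([31, 31, 425]);
translate([0, 444, 455]) cube([448, 26, 300]);
translate([0, 0, 625]) cube([26, 444, 26]);
translate([422, 0, 625]) cube([26, 444, 26]);
translate([0, 0, 455]) cube([26, 26, 170]);
translate([422, 0, 455]) cube([26, 26, 170]);


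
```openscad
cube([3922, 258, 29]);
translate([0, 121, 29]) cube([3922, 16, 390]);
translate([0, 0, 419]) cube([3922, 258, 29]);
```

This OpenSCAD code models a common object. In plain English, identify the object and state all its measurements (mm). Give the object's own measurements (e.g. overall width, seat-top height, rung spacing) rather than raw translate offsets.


An I-beam lying along x, 3922 mm long. Overall section height 448 mm. Two flanges 258 mm wide (y) and 29 mm thick, one on the floor and one at the top; a web 16 mm thick runs between them, centred on the flange width.


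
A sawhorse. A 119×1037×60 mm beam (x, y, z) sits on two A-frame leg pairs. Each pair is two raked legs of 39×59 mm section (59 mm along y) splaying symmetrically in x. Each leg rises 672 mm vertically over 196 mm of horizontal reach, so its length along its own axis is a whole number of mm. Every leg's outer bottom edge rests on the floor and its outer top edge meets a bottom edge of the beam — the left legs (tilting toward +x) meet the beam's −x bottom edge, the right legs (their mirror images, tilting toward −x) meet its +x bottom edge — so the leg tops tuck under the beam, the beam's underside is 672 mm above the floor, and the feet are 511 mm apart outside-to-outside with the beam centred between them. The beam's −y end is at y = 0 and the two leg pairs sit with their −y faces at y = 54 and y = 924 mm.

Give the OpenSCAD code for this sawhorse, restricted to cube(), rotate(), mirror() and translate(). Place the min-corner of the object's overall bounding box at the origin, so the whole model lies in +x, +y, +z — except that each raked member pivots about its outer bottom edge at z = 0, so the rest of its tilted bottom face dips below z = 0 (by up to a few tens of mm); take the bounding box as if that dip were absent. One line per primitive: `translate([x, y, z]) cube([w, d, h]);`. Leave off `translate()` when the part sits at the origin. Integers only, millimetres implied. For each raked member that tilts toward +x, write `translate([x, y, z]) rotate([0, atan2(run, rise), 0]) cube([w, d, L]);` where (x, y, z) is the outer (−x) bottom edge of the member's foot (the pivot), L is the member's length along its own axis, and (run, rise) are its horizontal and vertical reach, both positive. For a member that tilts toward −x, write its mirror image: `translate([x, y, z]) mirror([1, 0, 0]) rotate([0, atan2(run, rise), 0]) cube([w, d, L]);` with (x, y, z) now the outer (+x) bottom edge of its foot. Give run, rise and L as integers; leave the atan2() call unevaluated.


translate([196, 0, 672]) cube([119, 1037, 60]);
translate([0, 54, 0]) rotate([0, atan2(196, 672), 0]) cube([39, 59, 700]);
translate([511, 54, 0]) mirror([1, 0, 0]) rotate([0, atan2(196, 672), 0]) cube([39, 59, 700]);
translate([0, 924, 0]) rotate([0, atan2(196, 672), 0]) cube([39, 59, 700]);
translate([511, 924, 0]) mirror([1, 0, 0]) rotate([0, atan2(196, 672), 0]) cube([39, 59, 700]);


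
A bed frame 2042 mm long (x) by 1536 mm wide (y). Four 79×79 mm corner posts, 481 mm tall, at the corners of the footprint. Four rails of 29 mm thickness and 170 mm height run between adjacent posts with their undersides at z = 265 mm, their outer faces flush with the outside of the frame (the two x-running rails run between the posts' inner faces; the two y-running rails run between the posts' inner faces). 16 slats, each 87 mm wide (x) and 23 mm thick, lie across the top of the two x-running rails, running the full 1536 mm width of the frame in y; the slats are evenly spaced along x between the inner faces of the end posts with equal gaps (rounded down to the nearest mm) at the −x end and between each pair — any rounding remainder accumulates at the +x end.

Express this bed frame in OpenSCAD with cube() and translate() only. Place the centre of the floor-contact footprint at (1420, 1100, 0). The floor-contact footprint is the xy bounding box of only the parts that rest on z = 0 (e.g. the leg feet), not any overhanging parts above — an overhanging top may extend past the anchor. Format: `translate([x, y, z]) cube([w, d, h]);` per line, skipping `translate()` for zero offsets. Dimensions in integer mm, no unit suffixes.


translate([399, 332, 0]) cube([79, 79, 481]);
translate([399, 1789, 0]) cube([79, 79, 481]);
translate([2362, 332, 0]) cube([79, 79, 481]);
translate([2362, 1789, 0]) cube([79, 79, 481]);
translate([478, 332, 265]) cube([1884, 29, 170]);
translate([478, 1839, 265]) cube([1884, 29, 170]);
translate([399, 411, 265]) cube([29, 1378, 170]);
translate([2412, 411, 265]) cube([29, 1378, 170]);
translate([506, 332, 435]) cube([87, 1536, 23]);
translate([621, 332, 435]) cube([87, 1536, 23]);
translate([736, 332, 435]) cube([87, 1536, 23]);
translate([851, 332, 435]) cube([87, 1536, 23]);
translate([966, 332, 435]) cube([87, 1536, 23]);
translate([1081, 332, 435]) cube([87, 1536, 23]);
translate([1196, 332, 435]) cube([87, 1536, 23]);
translate([1311, 332, 435]) cube([87, 1536, 23]);
translate([1426, 332, 435]) cube([87, 1536, 23]);
translate([1541, 332, 435]) cube([87, 1536, 23]);
translate([1656, 332, 435]) cube([87, 1536, 23]);
translate([1771, 332, 435]) cube([87, 1536, 23]);
translate([1886, 332, 435]) cube([87, 1536, 23]);
translate([2001, 332, 435]) cube([87, 1536, 23]);
translate([2116, 332, 435]) cube([87, 1536, 23]);
translate([2231, 332, 435]) cube([87, 1536, 23]);


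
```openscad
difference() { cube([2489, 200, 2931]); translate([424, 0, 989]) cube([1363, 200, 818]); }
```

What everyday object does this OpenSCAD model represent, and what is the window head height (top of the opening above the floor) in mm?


A wall with a window opening. The window head height is 1807 mm.

A wall with a rectangular opening subtracted — a window. Sill at z = 989, opening 818 mm tall, so the head is at 989 + 818 = 1807 mm.


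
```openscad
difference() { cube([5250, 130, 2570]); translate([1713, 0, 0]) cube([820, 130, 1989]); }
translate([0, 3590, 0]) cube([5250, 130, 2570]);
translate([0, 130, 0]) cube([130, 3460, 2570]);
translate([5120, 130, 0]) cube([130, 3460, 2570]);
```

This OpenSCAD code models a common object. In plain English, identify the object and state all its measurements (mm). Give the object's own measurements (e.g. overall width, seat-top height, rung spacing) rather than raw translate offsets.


A single room: four walls, each 2570 mm tall and 130 mm thick, enclosing an outside footprint 5250×3720 mm (x × y), no floor or roof. The front and back walls (−y and +y sides) run the full x-width; the side walls fit between their inner faces. A door opening 820 mm wide and 1989 mm tall is cut through the front wall from the floor up, its −x edge 1713 mm from the wall's −x end.


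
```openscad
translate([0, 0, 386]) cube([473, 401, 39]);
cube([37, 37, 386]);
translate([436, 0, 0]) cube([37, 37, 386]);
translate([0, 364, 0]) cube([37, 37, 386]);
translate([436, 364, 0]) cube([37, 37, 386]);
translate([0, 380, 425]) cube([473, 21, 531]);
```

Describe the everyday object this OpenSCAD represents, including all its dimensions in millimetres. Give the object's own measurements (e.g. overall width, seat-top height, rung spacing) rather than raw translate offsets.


A chair. The seat is a 473×401×39 mm slab with its top at z = 425 mm, on four 37×37 mm corner legs (flush with the seat edges, standing on z = 0). A flat backrest 21 mm thick, 531 mm tall, spans the full seat width and rises from the seat top along its +y edge, rear face flush with the rear of the seat.


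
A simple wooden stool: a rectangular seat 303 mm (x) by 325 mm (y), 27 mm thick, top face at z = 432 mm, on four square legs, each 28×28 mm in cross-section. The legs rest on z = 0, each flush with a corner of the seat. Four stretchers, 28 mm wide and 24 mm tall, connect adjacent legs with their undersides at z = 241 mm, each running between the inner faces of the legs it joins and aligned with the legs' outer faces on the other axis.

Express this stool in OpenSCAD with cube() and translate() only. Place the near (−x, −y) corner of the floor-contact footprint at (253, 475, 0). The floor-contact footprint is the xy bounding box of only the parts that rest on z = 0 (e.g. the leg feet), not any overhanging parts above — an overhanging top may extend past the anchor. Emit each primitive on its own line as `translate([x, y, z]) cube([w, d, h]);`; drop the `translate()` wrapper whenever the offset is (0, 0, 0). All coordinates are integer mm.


translate([253, 475, 405]) cube([303, 325, 27]);
translate([253, 475, 0]) cube([28, 28, 405]);
translate([528, 475, 0]) cube([28, 28, 405]);
translate([253, 772, 0]) cube([28, 28, 405]);
translate([528, 772, 0]) cube([28, 28, 405]);
translate([281, 475, 241]) cube([247, 28, 24]);
translate([281, 772, 241]) cube([247, 28, 24]);
translate([253, 503, 241]) cube([28, 269, 24]);
translate([528, 503, 241]) cube([28, 269, 24]);


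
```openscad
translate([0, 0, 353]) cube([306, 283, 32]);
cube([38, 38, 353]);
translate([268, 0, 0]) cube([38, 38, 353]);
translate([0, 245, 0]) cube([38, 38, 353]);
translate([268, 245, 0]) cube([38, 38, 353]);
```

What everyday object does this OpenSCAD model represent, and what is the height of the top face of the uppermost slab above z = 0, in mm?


A stool. The seat height is 385 mm.

A 306×283×32 slab at z = 353 on four corner posts — a stool. The seat top is 353 + 32 = 385 mm.


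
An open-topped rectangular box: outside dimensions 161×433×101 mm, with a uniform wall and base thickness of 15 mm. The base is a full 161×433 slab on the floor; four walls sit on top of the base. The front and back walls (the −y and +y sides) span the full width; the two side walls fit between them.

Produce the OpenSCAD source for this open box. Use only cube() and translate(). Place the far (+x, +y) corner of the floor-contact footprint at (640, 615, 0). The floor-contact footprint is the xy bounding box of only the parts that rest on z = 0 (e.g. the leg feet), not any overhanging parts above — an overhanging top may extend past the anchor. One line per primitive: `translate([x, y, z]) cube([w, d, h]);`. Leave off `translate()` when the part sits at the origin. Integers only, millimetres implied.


translate([479, 182, 0]) cube([161, 433, 15]);
translate([479, 182, 15]) cube([161, 15, 86]);
translate([479, 600, 15]) cube([161, 15, 86]);
translate([479, 197, 15]) cube([15, 403, 86]);
translate([625, 197, 15]) cube([15, 403, 86]);


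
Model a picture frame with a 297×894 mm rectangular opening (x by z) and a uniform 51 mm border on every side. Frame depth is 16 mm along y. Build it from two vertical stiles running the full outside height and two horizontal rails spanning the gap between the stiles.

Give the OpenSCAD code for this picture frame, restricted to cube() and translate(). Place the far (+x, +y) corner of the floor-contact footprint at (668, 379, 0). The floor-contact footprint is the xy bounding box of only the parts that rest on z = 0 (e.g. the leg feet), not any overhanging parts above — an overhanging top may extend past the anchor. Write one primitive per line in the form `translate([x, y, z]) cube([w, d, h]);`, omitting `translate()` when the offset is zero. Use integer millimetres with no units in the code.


translate([269, 363, 0]) cube([51, 16, 996]);
translate([617, 363, 0]) cube([51, 16, 996]);
translate([320, 363, 0]) cube([297, 16, 51]);
translate([320, 363, 945]) cube([297, 16, 51]);


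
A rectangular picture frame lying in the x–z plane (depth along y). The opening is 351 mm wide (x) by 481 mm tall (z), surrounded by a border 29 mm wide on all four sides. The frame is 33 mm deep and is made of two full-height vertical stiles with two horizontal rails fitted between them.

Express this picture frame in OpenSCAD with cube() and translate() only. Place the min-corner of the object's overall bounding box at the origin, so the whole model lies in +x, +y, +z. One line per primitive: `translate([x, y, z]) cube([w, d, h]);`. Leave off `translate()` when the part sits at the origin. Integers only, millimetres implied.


cube([29, 33, 539]);
translate([380, 0, 0]) cube([29, 33, 539]);
translate([29, 0, 0]) cube([351, 33, 29]);
translate([29, 0, 510]) cube([351, 33, 29]);


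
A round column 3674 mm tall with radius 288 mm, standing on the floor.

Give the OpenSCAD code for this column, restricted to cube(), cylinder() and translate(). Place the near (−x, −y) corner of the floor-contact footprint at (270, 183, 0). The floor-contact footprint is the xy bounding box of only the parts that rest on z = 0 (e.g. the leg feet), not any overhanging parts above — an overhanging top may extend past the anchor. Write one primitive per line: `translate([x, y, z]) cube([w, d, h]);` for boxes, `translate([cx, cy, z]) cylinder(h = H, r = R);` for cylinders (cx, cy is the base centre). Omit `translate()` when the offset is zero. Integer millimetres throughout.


translate([558, 471, 0]) cylinder(h = 3674, r = 288);


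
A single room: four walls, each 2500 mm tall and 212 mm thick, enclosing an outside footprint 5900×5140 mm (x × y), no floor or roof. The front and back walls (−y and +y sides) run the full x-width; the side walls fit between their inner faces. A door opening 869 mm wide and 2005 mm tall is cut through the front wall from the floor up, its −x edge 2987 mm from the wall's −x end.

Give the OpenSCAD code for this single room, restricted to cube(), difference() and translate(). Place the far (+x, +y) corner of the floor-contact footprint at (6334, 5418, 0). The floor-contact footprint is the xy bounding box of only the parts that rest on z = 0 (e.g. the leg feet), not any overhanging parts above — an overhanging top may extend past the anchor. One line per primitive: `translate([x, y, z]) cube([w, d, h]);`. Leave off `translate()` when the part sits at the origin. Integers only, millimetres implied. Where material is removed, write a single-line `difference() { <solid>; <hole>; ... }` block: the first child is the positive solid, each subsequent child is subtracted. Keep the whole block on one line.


difference() { translate([434, 278, 0]) cube([5900, 212, 2500]); translate([3421, 278, 0]) cube([869, 212, 2005]); }
translate([434, 5206, 0]) cube([5900, 212, 2500]);
translate([434, 490, 0]) cube([212, 4716, 2500]);
translate([6122, 490, 0]) cube([212, 4716, 2500]);


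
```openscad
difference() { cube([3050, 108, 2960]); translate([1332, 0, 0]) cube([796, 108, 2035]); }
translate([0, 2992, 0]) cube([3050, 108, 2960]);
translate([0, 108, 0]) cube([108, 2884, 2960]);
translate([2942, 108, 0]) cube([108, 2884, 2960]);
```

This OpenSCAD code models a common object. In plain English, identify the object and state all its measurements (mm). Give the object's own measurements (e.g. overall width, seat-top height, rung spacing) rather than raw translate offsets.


A single room: four walls, each 2960 mm tall and 108 mm thick, enclosing an outside footprint 3050×3100 mm (x × y), no floor or roof. The front and back walls (−y and +y sides) run the full x-width; the side walls fit between their inner faces. A door opening 796 mm wide and 2035 mm tall is cut through the front wall from the floor up, its −x edge 1332 mm from the wall's −x end.


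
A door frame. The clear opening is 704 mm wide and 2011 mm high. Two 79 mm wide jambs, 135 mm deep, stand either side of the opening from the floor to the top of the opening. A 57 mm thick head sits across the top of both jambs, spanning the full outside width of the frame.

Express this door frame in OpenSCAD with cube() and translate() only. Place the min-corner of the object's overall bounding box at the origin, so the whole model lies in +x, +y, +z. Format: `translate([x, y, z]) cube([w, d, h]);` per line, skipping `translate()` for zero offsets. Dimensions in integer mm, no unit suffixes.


cube([79, 135, 2011]);
translate([783, 0, 0]) cube([79, 135, 2011]);
translate([0, 0, 2011]) cube([862, 135, 57]);


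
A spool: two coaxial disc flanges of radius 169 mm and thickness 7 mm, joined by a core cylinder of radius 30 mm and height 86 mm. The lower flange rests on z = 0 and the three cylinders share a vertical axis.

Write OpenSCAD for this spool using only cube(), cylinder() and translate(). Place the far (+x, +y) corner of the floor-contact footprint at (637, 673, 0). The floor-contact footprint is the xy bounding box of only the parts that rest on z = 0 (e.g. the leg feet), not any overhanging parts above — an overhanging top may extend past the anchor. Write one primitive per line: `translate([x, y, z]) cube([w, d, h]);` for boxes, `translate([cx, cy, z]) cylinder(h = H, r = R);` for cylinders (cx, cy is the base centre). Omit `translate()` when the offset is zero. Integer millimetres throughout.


translate([468, 504, 0]) cylinder(h = 7, r = 169);
translate([468, 504, 7]) cylinder(h = 86, r = 30);
translate([468, 504, 93]) cylinder(h = 7, r = 169);
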